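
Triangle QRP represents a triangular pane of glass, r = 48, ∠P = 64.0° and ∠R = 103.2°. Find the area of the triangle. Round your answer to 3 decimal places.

235.619

The third angle is ∠Q = 180° − ∠R − ∠P = 12.80°.
Law of sines: q = r·sin Q/sin R ≈ 10.923.
Law of sines: p = r·sin P/sin R ≈ 44.313.
Area = ½·r·q·sin P ≈ 235.62.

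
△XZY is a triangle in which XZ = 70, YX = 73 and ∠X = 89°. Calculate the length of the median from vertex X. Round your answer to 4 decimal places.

51.0082

By the law of cosines, ZY² = YX² + XZ² − 2·YX·XZ·cos X = 10051, so ZY ≈ 100.25.
Median from X: ½√(2·YX² + 2·XZ² − ZY²) ≈ 51.008.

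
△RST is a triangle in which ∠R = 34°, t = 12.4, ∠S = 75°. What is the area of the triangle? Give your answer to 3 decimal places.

area ≈ 43.919

The third angle is ∠T = 180° − ∠R − ∠S = 71.00°.
Law of sines: r = t·sin R/sin T ≈ 7.3335.
Law of sines: s = t·sin S/sin T ≈ 12.668.
Area = ½·t·r·sin S ≈ 43.919.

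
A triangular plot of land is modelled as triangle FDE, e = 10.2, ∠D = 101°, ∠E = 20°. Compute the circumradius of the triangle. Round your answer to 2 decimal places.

The third angle is ∠F = 180° − ∠D − ∠E = 59.00°.
Law of sines: f = e·sin F/sin E ≈ 25.563.
Law of sines: d = e·sin D/sin E ≈ 29.275.
Circumradius = e/(2 sin E) ≈ 14.911.

14.91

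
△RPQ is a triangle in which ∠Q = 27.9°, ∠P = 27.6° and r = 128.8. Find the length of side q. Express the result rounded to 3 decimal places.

The third angle is ∠R = 180° − ∠P − ∠Q = 124.50°.
Law of sines: q = r·sin Q/sin R ≈ 73.131.

73.131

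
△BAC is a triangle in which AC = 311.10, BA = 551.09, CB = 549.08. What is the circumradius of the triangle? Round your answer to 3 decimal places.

R ≈ 286.751

By the law of cosines, cos B = (CB² + BA² − AC²) / (2·CB·BA) ≈ 0.84008, so ∠B ≈ 32.85°.
Circumradius = AC/(2 sin B) ≈ 286.75.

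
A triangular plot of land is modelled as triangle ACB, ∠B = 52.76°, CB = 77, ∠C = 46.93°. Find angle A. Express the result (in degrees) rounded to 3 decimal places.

The third angle is ∠A = 180° − ∠C − ∠B = 80.31°.

∠A ≈ 80.310°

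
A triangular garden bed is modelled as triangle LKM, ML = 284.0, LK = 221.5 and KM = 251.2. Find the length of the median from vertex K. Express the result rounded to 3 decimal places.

m_K ≈ 189.520

Median from K: ½√(2·LK² + 2·KM² − ML²) ≈ 189.52.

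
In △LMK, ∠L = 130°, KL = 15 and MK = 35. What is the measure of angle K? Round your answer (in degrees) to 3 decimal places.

∠K ≈ 30.834°

Law of sines: sin M = KL·sin L/MK ≈ 0.32830.
Since MK ≥ KL, only the acute value applies: ∠M ≈ 19.17°.
Then ∠K = 180° − ∠L − ∠M ≈ 30.83°.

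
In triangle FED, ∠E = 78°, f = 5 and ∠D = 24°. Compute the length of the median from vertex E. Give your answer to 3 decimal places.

The third angle is ∠F = 180° − ∠E − ∠D = 78.00°.
Law of sines: e = f·sin E/sin F ≈ 5.
Law of sines: d = f·sin D/sin F ≈ 2.0791.
Median from E: ½√(2·d² + 2·f² − e²) ≈ 2.9002.

m_E ≈ 2.900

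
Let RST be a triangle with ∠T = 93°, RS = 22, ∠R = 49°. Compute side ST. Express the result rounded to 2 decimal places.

The third angle is ∠S = 180° − ∠T − ∠R = 38.00°.
Law of sines: ST = RS·sin R/sin T ≈ 16.626.

16.63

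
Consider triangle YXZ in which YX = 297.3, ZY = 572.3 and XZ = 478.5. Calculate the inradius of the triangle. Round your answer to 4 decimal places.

Semiperimeter s = (478.5 + 572.3 + 297.3)/2 = 674.05.
Heron's formula: area = √(674.05·195.55·101.75·376.75) ≈ 71084.
Inradius = area/s = 71084/674.05 ≈ 105.46.

r ≈ 105.4573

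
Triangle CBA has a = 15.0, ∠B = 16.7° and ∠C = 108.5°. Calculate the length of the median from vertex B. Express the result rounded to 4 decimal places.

m_B ≈ 16.0332

The third angle is ∠A = 180° − ∠C − ∠B = 54.80°.
Law of sines: c = a·sin C/sin A ≈ 17.408.
Law of sines: b = a·sin B/sin A ≈ 5.275.
Median from B: ½√(2·a² + 2·c² − b²) ≈ 16.033.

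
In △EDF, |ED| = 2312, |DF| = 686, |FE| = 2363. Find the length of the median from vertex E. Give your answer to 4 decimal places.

m_E ≈ 2312.3381

Median from E: ½√(2·|FE|² + 2·|ED|² − |DF|²) ≈ 2312.3.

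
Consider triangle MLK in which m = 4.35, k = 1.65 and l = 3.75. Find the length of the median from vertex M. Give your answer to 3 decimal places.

m_M ≈ 1.914

Median from M: ½√(2·l² + 2·k² − m²) ≈ 1.9136.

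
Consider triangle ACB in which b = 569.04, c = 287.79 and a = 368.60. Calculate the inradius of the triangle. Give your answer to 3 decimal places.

Semiperimeter s = (368.6 + 287.79 + 569.04)/2 = 612.72.
Heron's formula: area = √(612.72·244.12·324.93·43.675) ≈ 46072.
Inradius = area/s = 46072/612.72 ≈ 75.193.

r ≈ 75.193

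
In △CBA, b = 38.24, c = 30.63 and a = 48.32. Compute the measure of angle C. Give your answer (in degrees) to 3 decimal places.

By the law of cosines, cos C = (b² + a² − c²) / (2·b·a) ≈ 0.77362, so ∠C ≈ 39.32°.

39.320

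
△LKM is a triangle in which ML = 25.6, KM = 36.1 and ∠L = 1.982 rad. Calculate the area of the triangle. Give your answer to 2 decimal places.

Law of sines: sin K = ML·sin L/KM ≈ 0.65003.
Since KM ≥ ML, only the acute value applies: ∠K ≈ 0.708 rad.
Then ∠M = π − ∠L − ∠K ≈ 0.452 rad.
Law of sines gives LK = KM·sin M/sin L ≈ 17.2.
Area = ½·KM·ML·sin M ≈ 201.81.

area ≈ 201.81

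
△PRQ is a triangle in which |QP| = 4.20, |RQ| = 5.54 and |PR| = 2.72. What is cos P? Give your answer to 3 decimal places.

cos P ≈ -0.247

By the law of cosines, cos P = (|QP|² + |PR|² − |RQ|²) / (2·|QP|·|PR|) ≈ -0.24743, so ∠P ≈ 1.8208 rad.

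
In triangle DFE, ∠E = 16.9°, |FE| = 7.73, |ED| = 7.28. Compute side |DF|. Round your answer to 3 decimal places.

2.250

By the law of cosines, |DF|² = |FE|² + |ED|² − 2·|FE|·|ED|·cos E = 5.0631, so |DF| ≈ 2.2501.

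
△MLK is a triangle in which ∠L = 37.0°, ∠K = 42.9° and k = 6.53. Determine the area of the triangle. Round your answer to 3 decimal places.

The third angle is ∠M = 180° − ∠L − ∠K = 100.10°.
Law of sines: m = k·sin M/sin K ≈ 9.4441.
Law of sines: l = k·sin L/sin K ≈ 5.7731.
Area = ½·k·m·sin L ≈ 18.557.

18.557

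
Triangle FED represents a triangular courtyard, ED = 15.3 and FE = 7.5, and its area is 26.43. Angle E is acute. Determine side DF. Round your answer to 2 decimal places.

From area = ½·FE·ED·sin E, we get sin E = 2·area/(FE·ED) ≈ 0.46065.
Taking the acute solution, ∠E ≈ 27.43°.
Law of cosines then gives DF ≈ 9.3081.

9.31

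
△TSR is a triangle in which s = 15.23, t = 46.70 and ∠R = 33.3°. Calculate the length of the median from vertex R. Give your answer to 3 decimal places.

m_R ≈ 30.007

By the law of cosines, r² = t² + s² − 2·t·s·cos R = 1223.9, so r ≈ 34.985.
Median from R: ½√(2·t² + 2·s² − r²) ≈ 30.007.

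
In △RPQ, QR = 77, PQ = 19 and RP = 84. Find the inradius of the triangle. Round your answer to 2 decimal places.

7.84

Semiperimeter s = (19 + 77 + 84)/2 = 90.
Heron's formula: area = √(90·71·13·6) ≈ 705.99.
Inradius = area/s = 705.99/90 ≈ 7.8443.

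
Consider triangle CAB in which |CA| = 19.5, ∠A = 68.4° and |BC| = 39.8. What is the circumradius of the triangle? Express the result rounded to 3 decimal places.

Law of sines: sin B = |CA|·sin A/|BC| ≈ 0.45554.
Since |BC| ≥ |CA|, only the acute value applies: ∠B ≈ 27.10°.
Then ∠C = 180° − ∠A − ∠B ≈ 84.50°.
Law of sines gives |AB| = |BC|·sin C/sin A ≈ 42.609.
Circumradius = |BC|/(2 sin A) ≈ 21.403.

21.403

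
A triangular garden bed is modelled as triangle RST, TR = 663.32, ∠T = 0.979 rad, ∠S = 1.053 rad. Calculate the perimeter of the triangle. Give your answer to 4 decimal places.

perimeter ≈ 1980.5194

The third angle is ∠R = π − ∠S − ∠T = 1.110 rad.
Law of sines: ST = TR·sin R/sin S ≈ 683.63.
Law of sines: RS = TR·sin T/sin S ≈ 633.57.
Semiperimeter s = (683.63+663.32+633.57)/2 = 990.26.
Perimeter = 683.63 + 663.32 + 633.57 = 1980.5.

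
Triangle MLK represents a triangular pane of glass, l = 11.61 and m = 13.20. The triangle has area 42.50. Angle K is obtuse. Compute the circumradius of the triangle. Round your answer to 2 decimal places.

From area = ½·m·l·sin K, we get sin K = 2·area/(m·l) ≈ 0.55464.
Taking the obtuse solution, ∠K ≈ 146.31°.
Law of cosines then gives k ≈ 23.75.
Circumradius = k/(2 sin K) ≈ 21.41.

21.41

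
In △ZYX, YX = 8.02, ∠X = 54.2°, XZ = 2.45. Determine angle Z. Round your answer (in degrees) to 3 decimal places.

∠Z ≈ 109.013°

By the law of cosines, ZY² = YX² + XZ² − 2·YX·XZ·cos X = 47.335, so ZY ≈ 6.8801.
Law of cosines again: cos Z = (XZ² + ZY² − YX²)/(2·XZ·ZY) ≈ -0.32578, so ∠Z ≈ 109.01°.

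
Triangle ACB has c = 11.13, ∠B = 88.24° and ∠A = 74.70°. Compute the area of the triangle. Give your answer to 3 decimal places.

The third angle is ∠C = 180° − ∠B − ∠A = 17.06°.
Law of sines: a = c·sin A/sin C ≈ 36.593.
Law of sines: b = c·sin B/sin C ≈ 37.92.
Area = ½·c·a·sin B ≈ 203.55.

area ≈ 203.546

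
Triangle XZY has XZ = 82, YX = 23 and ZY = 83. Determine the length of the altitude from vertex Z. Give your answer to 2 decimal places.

Semiperimeter s = (83 + 23 + 82)/2 = 94.
Heron's formula: area = √(94·11·71·12) ≈ 938.6.
The altitude from Z has length 2·area/YX ≈ 81.617.

81.62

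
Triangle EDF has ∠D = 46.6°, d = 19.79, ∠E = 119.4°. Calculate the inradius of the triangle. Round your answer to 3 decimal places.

r ≈ 2.267

The third angle is ∠F = 180° − ∠E − ∠D = 14.00°.
Law of sines: e = d·sin E/sin D ≈ 23.73.
Law of sines: f = d·sin F/sin D ≈ 6.5893.
Area = ½·d·e·sin F ≈ 56.804.
Semiperimeter s = (23.73+19.79+6.5893)/2 = 25.054.
Inradius = area/s = 56.804/25.054 ≈ 2.2672.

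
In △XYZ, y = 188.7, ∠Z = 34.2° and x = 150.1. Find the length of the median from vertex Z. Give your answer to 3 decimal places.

162.011

By the law of cosines, z² = x² + y² − 2·x·y·cos Z = 11285, so z ≈ 106.23.
Median from Z: ½√(2·x² + 2·y² − z²) ≈ 162.01.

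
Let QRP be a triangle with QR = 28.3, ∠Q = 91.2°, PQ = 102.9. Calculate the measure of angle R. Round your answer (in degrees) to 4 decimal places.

73.5096

By the law of cosines, RP² = PQ² + QR² − 2·PQ·QR·cos Q = 11511, so RP ≈ 107.29.
Law of cosines again: cos R = (QR² + RP² − PQ²)/(2·QR·RP) ≈ 0.28386, so ∠R ≈ 73.51°.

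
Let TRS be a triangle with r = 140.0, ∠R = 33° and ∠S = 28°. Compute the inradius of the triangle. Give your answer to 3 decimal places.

30.436

The third angle is ∠T = 180° − ∠R − ∠S = 119.00°.
Law of sines: t = r·sin T/sin R ≈ 224.82.
Law of sines: s = r·sin S/sin R ≈ 120.68.
Area = ½·r·t·sin S ≈ 7388.3.
Semiperimeter p = (224.82+140+120.68)/2 = 242.75.
Inradius = area/p = 7388.3/242.75 ≈ 30.436.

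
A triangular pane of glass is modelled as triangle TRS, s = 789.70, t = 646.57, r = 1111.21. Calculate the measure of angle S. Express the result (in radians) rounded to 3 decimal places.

∠S ≈ 0.772 rad

By the law of cosines, cos S = (t² + r² − s²) / (2·t·r) ≈ 0.71625, so ∠S ≈ 0.772 rad.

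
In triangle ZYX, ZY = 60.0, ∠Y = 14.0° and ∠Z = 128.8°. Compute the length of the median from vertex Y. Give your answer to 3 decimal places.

The third angle is ∠X = 180° − ∠Z − ∠Y = 37.20°.
Law of sines: YX = ZY·sin Z/sin X ≈ 77.341.
Law of sines: XZ = ZY·sin Y/sin X ≈ 24.008.
Median from Y: ½√(2·ZY² + 2·YX² − XZ²) ≈ 68.167.

m_Y ≈ 68.167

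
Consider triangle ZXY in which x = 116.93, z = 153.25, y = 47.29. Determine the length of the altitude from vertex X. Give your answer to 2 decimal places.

h_X ≈ 34.45

Semiperimeter s = (153.25 + 116.93 + 47.29)/2 = 158.74.
Heron's formula: area = √(158.74·5.485·41.805·111.45) ≈ 2014.
The altitude from X has length 2·area/x ≈ 34.449.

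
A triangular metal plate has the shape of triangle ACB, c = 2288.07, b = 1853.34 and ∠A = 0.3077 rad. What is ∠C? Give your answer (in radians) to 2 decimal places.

∠C ≈ 2.01 rad

By the law of cosines, a² = c² + b² − 2·c·b·cos A = 5.8733e+05, so a ≈ 766.37.
Law of cosines again: cos C = (b² + a² − c²)/(2·b·a) ≈ -0.42703, so ∠C ≈ 2.0120 rad.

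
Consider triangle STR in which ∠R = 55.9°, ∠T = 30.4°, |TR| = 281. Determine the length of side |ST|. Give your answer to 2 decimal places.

The third angle is ∠S = 180° − ∠T − ∠R = 93.70°.
Law of sines: |ST| = |TR|·sin R/sin S ≈ 233.17.

233.17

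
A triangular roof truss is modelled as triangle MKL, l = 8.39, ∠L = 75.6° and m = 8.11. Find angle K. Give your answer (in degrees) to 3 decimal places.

34.968

Law of sines: sin M = m·sin L/l ≈ 0.93626.
Since l ≥ m, only the acute value applies: ∠M ≈ 69.43°.
Then ∠K = 180° − ∠L − ∠M ≈ 34.97°.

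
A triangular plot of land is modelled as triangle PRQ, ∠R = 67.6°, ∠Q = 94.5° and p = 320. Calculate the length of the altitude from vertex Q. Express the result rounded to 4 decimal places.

The third angle is ∠P = 180° − ∠R − ∠Q = 17.90°.
Law of sines: r = p·sin R/sin P ≈ 962.58.
Law of sines: q = p·sin Q/sin P ≈ 1037.9.
Area = ½·p·r·sin Q ≈ 1.5354e+05.
The altitude from Q has length 2·area/q ≈ 295.85.

295.8547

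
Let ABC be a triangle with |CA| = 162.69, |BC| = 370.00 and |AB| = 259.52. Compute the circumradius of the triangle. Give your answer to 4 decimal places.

By the law of cosines, cos A = (|CA|² + |AB|² − |BC|²) / (2·|CA|·|AB|) ≈ -0.51018, so ∠A ≈ 120.68°.
Circumradius = |BC|/(2 sin A) ≈ 215.1.

215.1001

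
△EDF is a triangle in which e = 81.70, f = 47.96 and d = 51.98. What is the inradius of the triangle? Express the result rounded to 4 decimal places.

Semiperimeter s = (81.7 + 51.98 + 47.96)/2 = 90.82.
Heron's formula: area = √(90.82·9.12·38.84·42.86) ≈ 1174.2.
Inradius = area/s = 1174.2/90.82 ≈ 12.929.

r ≈ 12.9292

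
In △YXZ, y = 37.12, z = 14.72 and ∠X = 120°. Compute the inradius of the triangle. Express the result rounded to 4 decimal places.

r ≈ 4.8231

By the law of cosines, x² = z² + y² − 2·z·y·cos X = 2141, so x ≈ 46.271.
Area = ½·z·y·sin X ≈ 236.6.
Semiperimeter s = (37.12+46.271+14.72)/2 = 49.055.
Inradius = area/s = 236.6/49.055 ≈ 4.8231.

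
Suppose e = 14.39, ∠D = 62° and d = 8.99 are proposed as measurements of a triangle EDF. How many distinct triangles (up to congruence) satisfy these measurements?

e·sin D = 14.39·sin(62°) ≈ 12.71.
Since d = 8.99 < 12.71 = e sin D, no triangle exists.

0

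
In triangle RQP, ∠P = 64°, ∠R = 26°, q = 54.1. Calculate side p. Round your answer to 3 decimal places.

48.625

The third angle is ∠Q = 180° − ∠P − ∠R = 90.00°.
Law of sines: p = q·sin P/sin Q ≈ 48.625.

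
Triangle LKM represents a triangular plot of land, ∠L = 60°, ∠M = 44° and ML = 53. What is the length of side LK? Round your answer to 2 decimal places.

The third angle is ∠K = 180° − ∠M − ∠L = 76.00°.
Law of sines: LK = ML·sin M/sin K ≈ 37.944.

37.94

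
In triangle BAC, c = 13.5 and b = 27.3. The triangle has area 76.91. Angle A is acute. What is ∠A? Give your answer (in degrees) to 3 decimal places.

24.668

From area = ½·c·b·sin A, we get sin A = 2·area/(c·b) ≈ 0.41737.
Taking the acute solution, ∠A ≈ 24.67°.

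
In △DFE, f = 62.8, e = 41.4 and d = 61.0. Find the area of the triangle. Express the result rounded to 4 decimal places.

area ≈ 1206.4188

Semiperimeter s = (61 + 62.8 + 41.4)/2 = 82.6.
Heron's formula: area = √(82.6·21.6·19.8·41.2) ≈ 1206.4.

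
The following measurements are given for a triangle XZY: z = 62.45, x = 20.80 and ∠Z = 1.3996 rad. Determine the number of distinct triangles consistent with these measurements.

x·sin Z = 20.80·sin(1.3996 rad) ≈ 20.5.
Since z ≥ x, exactly one triangle exists.

1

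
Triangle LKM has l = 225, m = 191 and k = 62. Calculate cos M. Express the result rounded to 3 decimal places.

By the law of cosines, cos M = (l² + k² − m²) / (2·l·k) ≈ 0.64473, so ∠M ≈ 49.85°.

cos M ≈ 0.645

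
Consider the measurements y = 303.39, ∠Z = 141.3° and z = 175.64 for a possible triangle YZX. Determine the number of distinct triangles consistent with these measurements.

y·sin Z = 303.39·sin(141.3°) ≈ 189.7.
Since ∠Z is not acute, a triangle exists only if z > y; here z ≤ y, so there is no triangle.

0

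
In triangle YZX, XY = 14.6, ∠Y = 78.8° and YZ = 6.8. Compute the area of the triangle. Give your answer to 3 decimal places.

Area = ½·XY·YZ·sin Y ≈ 48.695.

48.695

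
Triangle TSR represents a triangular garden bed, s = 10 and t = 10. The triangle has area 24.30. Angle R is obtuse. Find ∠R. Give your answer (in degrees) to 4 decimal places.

∠R ≈ 150.9220°

From area = ½·t·s·sin R, we get sin R = 2·area/(t·s) ≈ 0.48600.
Taking the obtuse solution, ∠R ≈ 150.92°.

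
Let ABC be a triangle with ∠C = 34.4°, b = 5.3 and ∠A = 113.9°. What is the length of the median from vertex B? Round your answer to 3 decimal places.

The third angle is ∠B = 180° − ∠C − ∠A = 31.70°.
Law of sines: a = b·sin A/sin B ≈ 9.2213.
Law of sines: c = b·sin C/sin B ≈ 5.6984.
Median from B: ½√(2·c² + 2·a² − b²) ≈ 7.1923.

7.192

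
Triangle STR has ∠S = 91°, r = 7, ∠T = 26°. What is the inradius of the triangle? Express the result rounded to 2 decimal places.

1.32

The third angle is ∠R = 180° − ∠S − ∠T = 63.00°.
Law of sines: s = r·sin S/sin R ≈ 7.8551.
Law of sines: t = r·sin T/sin R ≈ 3.444.
Area = ½·r·s·sin T ≈ 12.052.
Semiperimeter p = (7.8551+3.444+7)/2 = 9.1495.
Inradius = area/p = 12.052/9.1495 ≈ 1.3172.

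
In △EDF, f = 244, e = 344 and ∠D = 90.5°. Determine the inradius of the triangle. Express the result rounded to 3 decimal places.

82.980

By the law of cosines, d² = f² + e² − 2·f·e·cos D = 1.7934e+05, so d ≈ 423.48.
Area = ½·f·e·sin D ≈ 41966.
Semiperimeter s = (344+423.48+244)/2 = 505.74.
Inradius = area/s = 41966/505.74 ≈ 82.98.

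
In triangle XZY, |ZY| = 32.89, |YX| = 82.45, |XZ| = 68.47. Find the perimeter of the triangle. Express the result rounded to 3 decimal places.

183.810

Perimeter = 32.89 + 82.45 + 68.47 = 183.81.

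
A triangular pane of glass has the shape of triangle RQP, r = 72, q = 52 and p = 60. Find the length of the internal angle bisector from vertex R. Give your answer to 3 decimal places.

By the law of cosines, cos R = (q² + p² − r²) / (2·q·p) ≈ 0.17949, so ∠R ≈ 79.66°.
The bisector from R has length 2·q·p·cos(∠R/2)/(q+p) ≈ 42.786.

t_R ≈ 42.786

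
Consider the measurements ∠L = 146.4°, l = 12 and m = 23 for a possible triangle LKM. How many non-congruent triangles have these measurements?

m·sin L = 23·sin(146.4°) ≈ 12.73.
Since ∠L is not acute, a triangle exists only if l > m; here l ≤ m, so there is no triangle.

0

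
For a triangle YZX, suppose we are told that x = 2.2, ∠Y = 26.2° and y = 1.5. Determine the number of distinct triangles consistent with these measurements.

x·sin Y = 2.2·sin(26.2°) ≈ 0.9713.
Since x sin Y < y < x (0.9713 < 1.5 < 2.2), two triangles exist.

2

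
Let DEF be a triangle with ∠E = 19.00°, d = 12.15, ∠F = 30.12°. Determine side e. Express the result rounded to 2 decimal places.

The third angle is ∠D = 180° − ∠E − ∠F = 130.88°.
Law of sines: e = d·sin E/sin D ≈ 5.2318.

5.23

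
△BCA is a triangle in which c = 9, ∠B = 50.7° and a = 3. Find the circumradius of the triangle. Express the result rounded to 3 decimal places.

By the law of cosines, b² = c² + a² − 2·c·a·cos B = 55.797, so b ≈ 7.4698.
Area = ½·c·a·sin B ≈ 10.447.
Circumradius = b/(2 sin B) ≈ 4.8264.

4.826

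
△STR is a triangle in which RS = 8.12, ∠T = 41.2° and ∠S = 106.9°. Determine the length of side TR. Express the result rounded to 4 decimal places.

11.7951

The third angle is ∠R = 180° − ∠S − ∠T = 31.90°.
Law of sines: TR = RS·sin S/sin T ≈ 11.795.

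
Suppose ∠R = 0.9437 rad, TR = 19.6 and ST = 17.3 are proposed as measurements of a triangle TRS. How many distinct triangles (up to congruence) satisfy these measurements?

2

TR·sin R = 19.6·sin(0.9437 rad) ≈ 15.87.
Since TR sin R < ST < TR (15.87 < 17.3 < 19.6), two triangles exist.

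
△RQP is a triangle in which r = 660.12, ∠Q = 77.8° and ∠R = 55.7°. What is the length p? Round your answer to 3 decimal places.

579.633

The third angle is ∠P = 180° − ∠R − ∠Q = 46.50°.
Law of sines: p = r·sin P/sin R ≈ 579.63.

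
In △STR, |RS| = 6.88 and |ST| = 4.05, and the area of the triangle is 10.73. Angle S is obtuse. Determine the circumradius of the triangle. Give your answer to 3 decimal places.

6.469

From area = ½·|RS|·|ST|·sin S, we get sin S = 2·area/(|RS|·|ST|) ≈ 0.77017.
Taking the obtuse solution, ∠S ≈ 129.63°.
Law of cosines then gives |TR| ≈ 9.9641.
Circumradius = |TR|/(2 sin S) ≈ 6.4687.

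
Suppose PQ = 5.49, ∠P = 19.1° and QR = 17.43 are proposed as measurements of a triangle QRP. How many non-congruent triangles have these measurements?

1

PQ·sin P = 5.49·sin(19.1°) ≈ 1.796.
Since QR ≥ PQ, exactly one triangle exists.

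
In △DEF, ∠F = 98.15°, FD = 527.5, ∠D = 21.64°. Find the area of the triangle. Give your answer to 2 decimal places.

area ≈ 58522.17

The third angle is ∠E = 180° − ∠F − ∠D = 60.21°.
Law of sines: EF = FD·sin D/sin E ≈ 224.15.
Law of sines: DE = FD·sin F/sin E ≈ 601.68.
Area = ½·FD·EF·sin F ≈ 58522.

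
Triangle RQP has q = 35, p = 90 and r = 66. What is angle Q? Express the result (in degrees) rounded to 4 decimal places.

19.0261

By the law of cosines, cos Q = (p² + r² − q²) / (2·p·r) ≈ 0.94537, so ∠Q ≈ 19.03°.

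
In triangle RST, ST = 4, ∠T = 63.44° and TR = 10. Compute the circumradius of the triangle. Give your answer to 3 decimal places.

By the law of cosines, RS² = ST² + TR² − 2·ST·TR·cos T = 80.229, so RS ≈ 8.9571.
Area = ½·ST·TR·sin T ≈ 17.889.
Circumradius = RS/(2 sin T) ≈ 5.0069.

5.007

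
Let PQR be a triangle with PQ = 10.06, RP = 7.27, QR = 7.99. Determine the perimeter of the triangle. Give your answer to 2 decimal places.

Perimeter = 7.99 + 7.27 + 10.06 = 25.32.

perimeter ≈ 25.32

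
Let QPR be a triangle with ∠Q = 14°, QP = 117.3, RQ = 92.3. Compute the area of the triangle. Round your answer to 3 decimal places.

1309.619

Area = ½·RQ·QP·sin Q ≈ 1309.6.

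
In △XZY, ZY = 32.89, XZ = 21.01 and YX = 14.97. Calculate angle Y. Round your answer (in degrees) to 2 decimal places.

By the law of cosines, cos Y = (ZY² + YX² − XZ²) / (2·ZY·YX) ≈ 0.87784, so ∠Y ≈ 28.62°.

28.62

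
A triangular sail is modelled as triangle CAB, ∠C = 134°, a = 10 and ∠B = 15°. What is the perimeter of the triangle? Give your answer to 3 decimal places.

perimeter ≈ 28.992

The third angle is ∠A = 180° − ∠B − ∠C = 31.00°.
Law of sines: c = a·sin C/sin A ≈ 13.967.
Law of sines: b = a·sin B/sin A ≈ 5.0252.
Semiperimeter s = (13.967+10+5.0252)/2 = 14.496.
Perimeter = 13.967 + 10 + 5.0252 = 28.992.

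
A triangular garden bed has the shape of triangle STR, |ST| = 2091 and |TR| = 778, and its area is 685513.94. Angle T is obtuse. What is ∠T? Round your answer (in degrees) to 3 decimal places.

From area = ½·|ST|·|TR|·sin T, we get sin T = 2·area/(|ST|·|TR|) ≈ 0.84278.
Taking the obtuse solution, ∠T ≈ 122.57°.

∠T ≈ 122.565°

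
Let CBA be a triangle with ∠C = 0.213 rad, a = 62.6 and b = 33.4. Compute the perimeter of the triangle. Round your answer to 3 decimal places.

perimeter ≈ 126.776

By the law of cosines, c² = b² + a² − 2·b·a·cos C = 947.14, so c ≈ 30.776.
Semiperimeter s = (30.776+33.4+62.6)/2 = 63.388.
Perimeter = 30.776 + 33.4 + 62.6 = 126.78.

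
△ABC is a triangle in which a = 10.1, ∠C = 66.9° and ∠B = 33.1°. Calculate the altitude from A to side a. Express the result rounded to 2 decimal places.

The third angle is ∠A = 180° − ∠B − ∠C = 80.00°.
Law of sines: b = a·sin B/sin A ≈ 5.6007.
Law of sines: c = a·sin C/sin A ≈ 9.4335.
Area = ½·a·b·sin C ≈ 26.016.
The altitude from A has length 2·area/a ≈ 5.1517.

5.15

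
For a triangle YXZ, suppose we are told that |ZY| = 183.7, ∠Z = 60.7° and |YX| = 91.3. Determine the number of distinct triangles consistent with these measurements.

0

|ZY|·sin Z = 183.7·sin(60.7°) ≈ 160.2.
Since |YX| = 91.3 < 160.2 = |ZY| sin Z, no triangle exists.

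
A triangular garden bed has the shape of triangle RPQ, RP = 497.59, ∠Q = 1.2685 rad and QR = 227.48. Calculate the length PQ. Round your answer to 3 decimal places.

515.424

Law of sines: sin P = QR·sin Q/RP ≈ 0.43643.
Since RP ≥ QR, only the acute value applies: ∠P ≈ 0.4516 rad.
Then ∠R = π − ∠Q − ∠P ≈ 1.4215 rad.
Law of sines gives PQ = RP·sin R/sin Q ≈ 515.42.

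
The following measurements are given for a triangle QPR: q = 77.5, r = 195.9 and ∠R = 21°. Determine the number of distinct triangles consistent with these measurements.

q·sin R = 77.5·sin(21°) ≈ 27.77.
Since r ≥ q, exactly one triangle exists.

1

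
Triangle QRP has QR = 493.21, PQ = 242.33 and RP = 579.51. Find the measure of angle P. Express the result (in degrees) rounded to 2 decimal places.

By the law of cosines, cos P = (RP² + PQ² − QR²) / (2·RP·PQ) ≈ 0.53869, so ∠P ≈ 57.41°.

∠P ≈ 57.41°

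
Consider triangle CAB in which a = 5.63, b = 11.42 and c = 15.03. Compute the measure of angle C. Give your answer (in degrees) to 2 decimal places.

By the law of cosines, cos C = (a² + b² − c²) / (2·a·b) ≈ -0.49606, so ∠C ≈ 119.74°.

∠C ≈ 119.74°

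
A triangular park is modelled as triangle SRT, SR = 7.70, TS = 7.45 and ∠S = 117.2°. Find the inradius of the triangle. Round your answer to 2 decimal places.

By the law of cosines, RT² = TS² + SR² − 2·TS·SR·cos S = 167.24, so RT ≈ 12.932.
Area = ½·TS·SR·sin S ≈ 25.511.
Semiperimeter s = (12.932+7.45+7.7)/2 = 14.041.
Inradius = area/s = 25.511/14.041 ≈ 1.8169.

r ≈ 1.82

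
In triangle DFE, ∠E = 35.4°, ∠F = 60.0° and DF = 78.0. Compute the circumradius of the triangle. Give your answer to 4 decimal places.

67.3248

The third angle is ∠D = 180° − ∠F − ∠E = 84.60°.
Law of sines: FE = DF·sin D/sin E ≈ 134.05.
Law of sines: ED = DF·sin F/sin E ≈ 116.61.
Circumradius = DF/(2 sin E) ≈ 67.325.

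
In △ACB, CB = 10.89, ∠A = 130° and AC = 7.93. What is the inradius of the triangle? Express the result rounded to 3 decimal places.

Law of sines: sin B = AC·sin A/CB ≈ 0.55783.
Since CB ≥ AC, only the acute value applies: ∠B ≈ 33.91°.
Then ∠C = 180° − ∠A − ∠B ≈ 16.09°.
Law of sines gives BA = CB·sin C/sin A ≈ 3.9409.
Area = ½·CB·AC·sin C ≈ 11.97.
Semiperimeter s = (10.89+3.9409+7.93)/2 = 11.38.
Inradius = area/s = 11.97/11.38 ≈ 1.0518.

1.052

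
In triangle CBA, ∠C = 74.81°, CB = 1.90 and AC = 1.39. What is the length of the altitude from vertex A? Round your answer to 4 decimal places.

By the law of cosines, BA² = AC² + CB² − 2·AC·CB·cos C = 4.1581, so BA ≈ 2.0391.
Area = ½·AC·CB·sin C ≈ 1.2744.
The altitude from A has length 2·area/CB ≈ 1.3414.

1.3414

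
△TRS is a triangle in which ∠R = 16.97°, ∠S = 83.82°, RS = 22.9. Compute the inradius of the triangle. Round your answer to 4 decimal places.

The third angle is ∠T = 180° − ∠R − ∠S = 79.21°.
Law of sines: ST = RS·sin R/sin T ≈ 6.8041.
Law of sines: TR = RS·sin S/sin T ≈ 23.177.
Area = ½·RS·ST·sin S ≈ 77.455.
Semiperimeter s = (22.9+6.8041+23.177)/2 = 26.44.
Inradius = area/s = 77.455/26.44 ≈ 2.9294.

2.9294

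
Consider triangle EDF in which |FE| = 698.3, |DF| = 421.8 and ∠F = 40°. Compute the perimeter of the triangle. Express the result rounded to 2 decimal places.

By the law of cosines, |ED|² = |DF|² + |FE|² − 2·|DF|·|FE|·cos F = 2.1427e+05, so |ED| ≈ 462.9.
Semiperimeter s = (421.8+698.3+462.9)/2 = 791.5.
Perimeter = 421.8 + 698.3 + 462.9 = 1583.

perimeter ≈ 1583.00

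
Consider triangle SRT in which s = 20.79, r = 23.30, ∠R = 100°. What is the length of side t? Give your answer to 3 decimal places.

Law of sines: sin S = s·sin R/r ≈ 0.87872.
Since r ≥ s, only the acute value applies: ∠S ≈ 61.49°.
Then ∠T = 180° − ∠R − ∠S ≈ 18.51°.
Law of sines gives t = r·sin T/sin R ≈ 7.5119.

7.512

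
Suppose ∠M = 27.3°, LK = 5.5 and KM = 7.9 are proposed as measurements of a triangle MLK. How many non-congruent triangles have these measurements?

KM·sin M = 7.9·sin(27.3°) ≈ 3.623.
Since KM sin M < LK < KM (3.623 < 5.5 < 7.9), two triangles exist.

2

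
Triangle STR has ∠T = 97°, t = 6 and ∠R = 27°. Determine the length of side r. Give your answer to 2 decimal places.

2.74

The third angle is ∠S = 180° − ∠T − ∠R = 56.00°.
Law of sines: r = t·sin R/sin T ≈ 2.7444.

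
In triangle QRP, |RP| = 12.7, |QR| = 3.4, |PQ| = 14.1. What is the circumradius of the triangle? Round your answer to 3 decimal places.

7.392

By the law of cosines, cos Q = (|PQ|² + |QR|² − |RP|²) / (2·|PQ|·|QR|) ≈ 0.51189, so ∠Q ≈ 59.21°.
Circumradius = |RP|/(2 sin Q) ≈ 7.3919.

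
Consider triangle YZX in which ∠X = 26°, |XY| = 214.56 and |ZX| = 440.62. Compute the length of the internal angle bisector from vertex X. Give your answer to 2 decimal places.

281.19

By the law of cosines, |YZ|² = |ZX|² + |XY|² − 2·|ZX|·|XY|·cos X = 70239, so |YZ| ≈ 265.03.
The bisector from X has length 2·|ZX|·|XY|·cos(∠X/2)/(|ZX|+|XY|) ≈ 281.19.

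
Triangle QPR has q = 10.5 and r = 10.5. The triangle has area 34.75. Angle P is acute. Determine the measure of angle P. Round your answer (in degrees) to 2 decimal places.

From area = ½·r·q·sin P, we get sin P = 2·area/(r·q) ≈ 0.63039.
Taking the acute solution, ∠P ≈ 39.08°.

39.08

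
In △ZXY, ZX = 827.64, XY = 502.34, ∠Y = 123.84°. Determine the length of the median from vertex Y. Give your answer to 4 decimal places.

Law of sines: sin Z = XY·sin Y/ZX ≈ 0.50413.
Since ZX ≥ XY, only the acute value applies: ∠Z ≈ 30.27°.
Then ∠X = 180° − ∠Y − ∠Z ≈ 25.89°.
Law of sines gives YZ = ZX·sin X/sin Y ≈ 435.03.
Median from Y: ½√(2·XY² + 2·YZ² − ZX²) ≈ 222.6.

222.6012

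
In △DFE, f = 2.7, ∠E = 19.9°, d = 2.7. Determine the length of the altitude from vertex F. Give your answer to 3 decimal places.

h_F ≈ 0.919

By the law of cosines, e² = d² + f² − 2·d·f·cos E = 0.8706, so e ≈ 0.93306.
Area = ½·d·f·sin E ≈ 1.2407.
The altitude from F has length 2·area/f ≈ 0.91902.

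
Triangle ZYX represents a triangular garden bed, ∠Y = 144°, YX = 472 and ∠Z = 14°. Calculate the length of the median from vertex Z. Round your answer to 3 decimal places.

The third angle is ∠X = 180° − ∠Z − ∠Y = 22.00°.
Law of sines: XZ = YX·sin Y/sin Z ≈ 1146.8.
Law of sines: ZY = YX·sin X/sin Z ≈ 730.87.
Median from Z: ½√(2·XZ² + 2·ZY² − YX²) ≈ 932.18.

m_Z ≈ 932.181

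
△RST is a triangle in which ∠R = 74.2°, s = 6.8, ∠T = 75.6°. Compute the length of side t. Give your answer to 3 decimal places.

The third angle is ∠S = 180° − ∠T − ∠R = 30.20°.
Law of sines: t = s·sin T/sin S ≈ 13.094.

13.094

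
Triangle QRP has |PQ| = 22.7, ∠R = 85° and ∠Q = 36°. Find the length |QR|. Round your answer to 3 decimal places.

19.532

The third angle is ∠P = 180° − ∠Q − ∠R = 59.00°.
Law of sines: |QR| = |PQ|·sin P/sin R ≈ 19.532.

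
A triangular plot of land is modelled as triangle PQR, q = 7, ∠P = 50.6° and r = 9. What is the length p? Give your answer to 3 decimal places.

By the law of cosines, p² = q² + r² − 2·q·r·cos P = 50.024, so p ≈ 7.0728.

7.073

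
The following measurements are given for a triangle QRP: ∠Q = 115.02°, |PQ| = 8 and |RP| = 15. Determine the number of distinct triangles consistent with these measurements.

1

|PQ|·sin Q = 8·sin(115.02°) ≈ 7.249.
Since ∠Q is not acute, a triangle exists only if |RP| > |PQ|; here |RP| > |PQ|, so there is exactly one triangle.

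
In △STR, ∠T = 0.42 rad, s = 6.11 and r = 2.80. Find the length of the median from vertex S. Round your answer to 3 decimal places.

By the law of cosines, t² = r² + s² − 2·r·s·cos T = 13.93, so t ≈ 3.7323.
Median from S: ½√(2·t² + 2·r² − s²) ≈ 1.2458.

m_S ≈ 1.246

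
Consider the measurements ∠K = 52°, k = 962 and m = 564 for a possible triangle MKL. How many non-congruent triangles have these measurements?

m·sin K = 564·sin(52°) ≈ 444.4.
Since k ≥ m, exactly one triangle exists.

1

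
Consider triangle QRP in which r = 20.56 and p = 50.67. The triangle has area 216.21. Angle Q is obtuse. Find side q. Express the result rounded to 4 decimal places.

69.8981

From area = ½·r·p·sin Q, we get sin Q = 2·area/(r·p) ≈ 0.41508.
Taking the obtuse solution, ∠Q ≈ 155.48°.
Law of cosines then gives q ≈ 69.898.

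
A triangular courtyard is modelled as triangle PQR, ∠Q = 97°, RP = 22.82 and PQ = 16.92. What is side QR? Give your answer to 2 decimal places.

Law of sines: sin R = PQ·sin Q/RP ≈ 0.73593.
Since RP ≥ PQ, only the acute value applies: ∠R ≈ 47.39°.
Then ∠P = 180° − ∠Q − ∠R ≈ 35.61°.
Law of sines gives QR = RP·sin P/sin Q ≈ 13.388.

13.39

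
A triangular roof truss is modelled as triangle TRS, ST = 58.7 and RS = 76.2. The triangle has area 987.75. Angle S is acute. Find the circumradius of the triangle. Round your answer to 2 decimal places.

39.64

From area = ½·RS·ST·sin S, we get sin S = 2·area/(RS·ST) ≈ 0.44166.
Taking the acute solution, ∠S ≈ 0.457 rad.
Law of cosines then gives TR ≈ 35.015.
Circumradius = TR/(2 sin S) ≈ 39.64.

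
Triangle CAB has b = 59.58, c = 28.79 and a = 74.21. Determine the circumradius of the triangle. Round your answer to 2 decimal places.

R ≈ 39.29

By the law of cosines, cos C = (a² + b² − c²) / (2·a·b) ≈ 0.93047, so ∠C ≈ 21.49°.
Circumradius = c/(2 sin C) ≈ 39.292.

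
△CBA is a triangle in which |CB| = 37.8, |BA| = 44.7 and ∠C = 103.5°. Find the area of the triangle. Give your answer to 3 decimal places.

Law of sines: sin A = |CB|·sin C/|BA| ≈ 0.82227.
Since |BA| ≥ |CB|, only the acute value applies: ∠A ≈ 55.31°.
Then ∠B = 180° − ∠C − ∠A ≈ 21.19°.
Law of sines gives |AC| = |BA|·sin B/sin C ≈ 16.614.
Area = ½·|BA|·|CB|·sin B ≈ 305.33.

area ≈ 305.333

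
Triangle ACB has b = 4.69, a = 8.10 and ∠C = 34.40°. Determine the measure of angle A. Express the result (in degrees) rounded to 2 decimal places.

By the law of cosines, c² = b² + a² − 2·b·a·cos C = 24.916, so c ≈ 4.9916.
Law of cosines again: cos A = (c² + b² − a²)/(2·c·b) ≈ -0.39936, so ∠A ≈ 113.54°.

113.54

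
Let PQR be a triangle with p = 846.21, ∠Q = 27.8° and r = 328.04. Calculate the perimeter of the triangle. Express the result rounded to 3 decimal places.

By the law of cosines, q² = r² + p² − 2·r·p·cos Q = 3.3258e+05, so q ≈ 576.7.
Semiperimeter s = (846.21+576.7+328.04)/2 = 875.47.
Perimeter = 846.21 + 576.7 + 328.04 = 1750.9.

1750.946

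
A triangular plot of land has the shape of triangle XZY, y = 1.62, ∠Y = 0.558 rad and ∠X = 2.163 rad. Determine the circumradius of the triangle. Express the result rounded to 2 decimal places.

R ≈ 1.53

The third angle is ∠Z = π − ∠Y − ∠X = 0.421 rad.
Law of sines: x = y·sin X/sin Y ≈ 2.5385.
Law of sines: z = y·sin Z/sin Y ≈ 1.2492.
Circumradius = y/(2 sin Y) ≈ 1.5298.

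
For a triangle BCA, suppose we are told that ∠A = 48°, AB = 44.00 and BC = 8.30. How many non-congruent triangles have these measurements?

AB·sin A = 44.00·sin(48°) ≈ 32.7.
Since BC = 8.30 < 32.7 = AB sin A, no triangle exists.

0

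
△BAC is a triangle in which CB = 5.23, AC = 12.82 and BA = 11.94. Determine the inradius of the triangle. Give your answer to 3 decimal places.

Semiperimeter s = (12.82 + 5.23 + 11.94)/2 = 14.995.
Heron's formula: area = √(14.995·2.175·9.765·3.055) ≈ 31.192.
Inradius = area/s = 31.192/14.995 ≈ 2.0802.

r ≈ 2.080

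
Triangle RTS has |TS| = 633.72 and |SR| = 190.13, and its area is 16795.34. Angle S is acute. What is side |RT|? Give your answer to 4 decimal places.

From area = ½·|TS|·|SR|·sin S, we get sin S = 2·area/(|TS|·|SR|) ≈ 0.27879.
Taking the acute solution, ∠S ≈ 16.19°.
Law of cosines then gives |RT| ≈ 454.23.

454.2313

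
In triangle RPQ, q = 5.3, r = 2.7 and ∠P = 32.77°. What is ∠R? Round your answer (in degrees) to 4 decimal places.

∠R ≈ 25.7510°

By the law of cosines, p² = q² + r² − 2·q·r·cos P = 11.315, so p ≈ 3.3638.
Law of cosines again: cos R = (p² + q² − r²)/(2·p·q) ≈ 0.90069, so ∠R ≈ 25.75°.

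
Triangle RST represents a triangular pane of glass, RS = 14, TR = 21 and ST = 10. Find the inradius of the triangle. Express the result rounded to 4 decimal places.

2.6615

Semiperimeter s = (10 + 21 + 14)/2 = 22.5.
Heron's formula: area = √(22.5·12.5·1.5·8.5) ≈ 59.883.
Inradius = area/s = 59.883/22.5 ≈ 2.6615.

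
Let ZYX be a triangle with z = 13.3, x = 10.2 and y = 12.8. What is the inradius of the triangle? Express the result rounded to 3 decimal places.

Semiperimeter s = (13.3 + 12.8 + 10.2)/2 = 18.15.
Heron's formula: area = √(18.15·4.85·5.35·7.95) ≈ 61.188.
Inradius = area/s = 61.188/18.15 ≈ 3.3713.

r ≈ 3.371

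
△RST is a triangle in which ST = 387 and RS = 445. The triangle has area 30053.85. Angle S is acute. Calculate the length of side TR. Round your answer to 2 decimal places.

From area = ½·RS·ST·sin S, we get sin S = 2·area/(RS·ST) ≈ 0.34903.
Taking the acute solution, ∠S ≈ 20.43°.
Law of cosines then gives TR ≈ 158.19.

158.19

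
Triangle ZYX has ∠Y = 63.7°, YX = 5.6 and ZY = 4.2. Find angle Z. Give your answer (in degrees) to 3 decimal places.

∠Z ≈ 71.100°

By the law of cosines, XZ² = ZY² + YX² − 2·ZY·YX·cos Y = 28.158, so XZ ≈ 5.3064.
Law of cosines again: cos Z = (XZ² + ZY² − YX²)/(2·XZ·ZY) ≈ 0.32391, so ∠Z ≈ 71.10°.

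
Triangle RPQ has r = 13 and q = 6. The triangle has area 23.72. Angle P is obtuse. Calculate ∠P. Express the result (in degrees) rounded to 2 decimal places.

From area = ½·q·r·sin P, we get sin P = 2·area/(q·r) ≈ 0.60821.
Taking the obtuse solution, ∠P ≈ 142.54°.

142.54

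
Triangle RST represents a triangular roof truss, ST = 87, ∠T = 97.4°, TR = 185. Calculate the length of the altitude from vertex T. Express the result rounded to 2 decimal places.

By the law of cosines, RS² = ST² + TR² − 2·ST·TR·cos T = 45940, so RS ≈ 214.34.
Area = ½·ST·TR·sin T ≈ 7980.5.
The altitude from T has length 2·area/RS ≈ 74.467.

74.47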